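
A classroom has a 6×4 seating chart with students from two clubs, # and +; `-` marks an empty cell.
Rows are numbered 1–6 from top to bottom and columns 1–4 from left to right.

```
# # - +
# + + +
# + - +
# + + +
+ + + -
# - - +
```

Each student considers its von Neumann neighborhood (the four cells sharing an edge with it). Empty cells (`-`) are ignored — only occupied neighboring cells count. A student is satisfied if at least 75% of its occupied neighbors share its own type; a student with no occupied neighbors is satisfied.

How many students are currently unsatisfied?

Row 1: (1,1)# 2/2 ✓ · (1,2)# 1/2 ✗ · (1,4)+ 1/1 ✓
Row 2: (2,1)# 2/3 ✗ · (2,2)+ 2/4 ✗ · (2,3)+ 2/2 ✓ · (2,4)+ 3/3 ✓
Row 3: (3,1)# 2/3 ✗ · (3,2)+ 2/3 ✗ · (3,4)+ 2/2 ✓
Row 4: (4,1)# 1/3 ✗ · (4,2)+ 3/4 ✓ · (4,3)+ 3/3 ✓ · (4,4)+ 2/2 ✓
Row 5: (5,1)+ 1/3 ✗ · (5,2)+ 3/3 ✓ · (5,3)+ 2/2 ✓
Row 6: (6,1)# 0/1 ✗ · (6,4)+ 0/0 ✓
Unsatisfied: (1,2), (2,1), (2,2), (3,1), (3,2), (4,1), (5,1), (6,1) — 8 in total.

8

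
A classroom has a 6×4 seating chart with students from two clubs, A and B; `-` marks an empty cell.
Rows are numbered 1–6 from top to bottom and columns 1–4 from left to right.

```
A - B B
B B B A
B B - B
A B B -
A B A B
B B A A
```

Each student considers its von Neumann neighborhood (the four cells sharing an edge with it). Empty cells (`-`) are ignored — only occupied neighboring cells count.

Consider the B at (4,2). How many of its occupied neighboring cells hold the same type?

3

Occupied neighbors of (4,2): (3,2)=B, (5,2)=B, (4,1)=A, (4,3)=B.
Same type (B): 3 of 4.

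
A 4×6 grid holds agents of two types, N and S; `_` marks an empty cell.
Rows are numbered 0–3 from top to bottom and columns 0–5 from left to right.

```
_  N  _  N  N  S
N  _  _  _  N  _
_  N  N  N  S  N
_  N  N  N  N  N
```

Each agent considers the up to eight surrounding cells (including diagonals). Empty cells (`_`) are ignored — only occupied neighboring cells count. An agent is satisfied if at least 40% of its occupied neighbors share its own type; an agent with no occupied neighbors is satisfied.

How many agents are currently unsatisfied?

(0,1)N 1/1 ✓
(0,3)N 2/2 ✓
(0,4)N 2/3 ✓
(0,5)S 0/2 ✗
(1,0)N 2/2 ✓
(1,4)N 4/6 ✓
(2,1)N 4/4 ✓
(2,2)N 5/5 ✓
(2,3)N 5/6 ✓
(2,4)S 0/6 ✗
(2,5)N 3/4 ✓
(3,1)N 3/3 ✓
(3,2)N 5/5 ✓
(3,3)N 4/5 ✓
(3,4)N 4/5 ✓
(3,5)N 2/3 ✓
Unsatisfied: (0,5), (2,4) — 2 in total.

2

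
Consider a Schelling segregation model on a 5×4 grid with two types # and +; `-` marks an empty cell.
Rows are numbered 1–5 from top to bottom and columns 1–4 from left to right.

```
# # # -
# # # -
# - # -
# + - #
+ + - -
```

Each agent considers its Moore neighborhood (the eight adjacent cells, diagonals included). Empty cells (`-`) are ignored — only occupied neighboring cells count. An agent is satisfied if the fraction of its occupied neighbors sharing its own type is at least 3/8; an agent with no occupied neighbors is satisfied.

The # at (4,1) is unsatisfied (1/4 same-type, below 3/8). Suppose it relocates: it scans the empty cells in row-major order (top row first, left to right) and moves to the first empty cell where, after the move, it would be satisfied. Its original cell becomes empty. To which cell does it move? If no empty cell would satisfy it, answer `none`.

(1,4)

Vacating (4,1). Empty cells in order:
  (1,4): 2/2 same-type → satisfied — stop here.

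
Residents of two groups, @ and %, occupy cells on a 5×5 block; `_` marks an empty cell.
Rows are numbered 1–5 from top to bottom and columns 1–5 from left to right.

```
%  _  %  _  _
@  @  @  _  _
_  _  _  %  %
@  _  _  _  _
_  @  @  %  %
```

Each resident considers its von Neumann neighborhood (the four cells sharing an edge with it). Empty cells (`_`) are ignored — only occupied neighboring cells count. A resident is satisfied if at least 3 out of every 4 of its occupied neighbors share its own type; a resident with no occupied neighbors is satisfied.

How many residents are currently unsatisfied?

Row 1: (1,1)% 0/1 not · (1,3)% 0/1 not
Row 2: (2,1)@ 1/2 not · (2,2)@ 2/2 satisfied · (2,3)@ 1/2 not
Row 3: (3,4)% 1/1 satisfied · (3,5)% 1/1 satisfied
Row 4: (4,1)@ 0/0 satisfied
Row 5: (5,2)@ 1/1 satisfied · (5,3)@ 1/2 not · (5,4)% 1/2 not · (5,5)% 1/1 satisfied
Unsatisfied: (1,1), (1,3), (2,1), (2,3), (5,3), (5,4) — 6 in total.

6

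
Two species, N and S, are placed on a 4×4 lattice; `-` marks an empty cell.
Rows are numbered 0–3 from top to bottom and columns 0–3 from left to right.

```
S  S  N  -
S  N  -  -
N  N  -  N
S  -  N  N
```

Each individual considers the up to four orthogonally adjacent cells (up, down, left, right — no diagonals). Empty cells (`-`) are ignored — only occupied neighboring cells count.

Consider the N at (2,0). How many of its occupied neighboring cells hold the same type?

1

Occupied neighbors of (2,0): (1,0)=S, (3,0)=S, (2,1)=N.
Same type (N): 1 of 3.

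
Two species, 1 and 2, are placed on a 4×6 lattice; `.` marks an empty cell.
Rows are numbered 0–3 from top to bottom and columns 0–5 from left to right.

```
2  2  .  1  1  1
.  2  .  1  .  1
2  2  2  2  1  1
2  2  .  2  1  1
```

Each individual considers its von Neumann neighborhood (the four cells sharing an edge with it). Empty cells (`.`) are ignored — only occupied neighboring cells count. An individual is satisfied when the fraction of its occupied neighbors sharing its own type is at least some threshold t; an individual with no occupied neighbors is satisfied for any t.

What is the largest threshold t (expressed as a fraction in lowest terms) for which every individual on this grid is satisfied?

Row 0: (0,0)2 1/1 · (0,1)2 2/2 · (0,3)1 2/2 · (0,4)1 2/2 · (0,5)1 2/2
Row 1: (1,1)2 2/2 · (1,3)1 1/2 · (1,5)1 2/2
Row 2: (2,0)2 2/2 · (2,1)2 4/4 · (2,2)2 2/2 · (2,3)2 2/4 · (2,4)1 2/3 · (2,5)1 3/3
Row 3: (3,0)2 2/2 · (3,1)2 2/2 · (3,3)2 1/2 · (3,4)1 2/3 · (3,5)1 2/2
The smallest same-type fraction is 1/2 at (1,3), which reduces to 1/2. Any threshold above that leaves this individual unsatisfied.

1/2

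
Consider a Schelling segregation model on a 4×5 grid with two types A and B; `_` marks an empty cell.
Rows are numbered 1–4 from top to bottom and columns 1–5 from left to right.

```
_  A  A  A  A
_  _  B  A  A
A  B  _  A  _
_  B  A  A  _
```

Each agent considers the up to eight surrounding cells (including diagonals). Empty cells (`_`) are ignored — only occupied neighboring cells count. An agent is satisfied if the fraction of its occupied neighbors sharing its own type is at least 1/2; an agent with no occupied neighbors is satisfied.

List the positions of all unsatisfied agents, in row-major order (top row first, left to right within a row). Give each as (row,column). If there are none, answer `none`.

Row 1: (1,2)A 1/2 ok · (1,3)A 3/4 ok · (1,4)A 4/5 ok · (1,5)A 3/3 ok
Row 2: (2,3)B 1/6 unhappy · (2,4)A 5/6 ok · (2,5)A 4/4 ok
Row 3: (3,1)A 0/2 unhappy · (3,2)B 2/4 ok · (3,4)A 4/5 ok
Row 4: (4,2)B 1/3 unhappy · (4,3)A 2/4 ok · (4,4)A 2/2 ok

(2,3), (3,1), (4,2)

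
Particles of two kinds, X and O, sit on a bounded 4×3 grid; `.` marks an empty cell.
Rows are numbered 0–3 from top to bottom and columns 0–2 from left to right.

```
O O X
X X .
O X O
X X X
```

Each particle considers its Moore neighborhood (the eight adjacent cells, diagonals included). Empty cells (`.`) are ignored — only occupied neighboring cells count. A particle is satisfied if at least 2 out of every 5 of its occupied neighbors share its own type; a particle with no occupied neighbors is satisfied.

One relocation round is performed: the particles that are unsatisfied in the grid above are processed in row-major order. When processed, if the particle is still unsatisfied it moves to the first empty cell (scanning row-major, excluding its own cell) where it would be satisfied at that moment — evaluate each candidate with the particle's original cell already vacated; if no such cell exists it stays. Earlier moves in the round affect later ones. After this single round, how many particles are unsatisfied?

Initially unsatisfied (in order): (0,0), (0,1), (2,0), (2,2).
  (0,0) → (1,2).
  (0,1): no empty cell satisfies it; stays.
  (2,0): no empty cell satisfies it; stays.
  (2,2): no empty cell satisfies it; stays.
Resulting grid:
. O X
X X O
O X O
X X X
Unsatisfied now: (0,1), (0,2), (2,0), (2,2).

4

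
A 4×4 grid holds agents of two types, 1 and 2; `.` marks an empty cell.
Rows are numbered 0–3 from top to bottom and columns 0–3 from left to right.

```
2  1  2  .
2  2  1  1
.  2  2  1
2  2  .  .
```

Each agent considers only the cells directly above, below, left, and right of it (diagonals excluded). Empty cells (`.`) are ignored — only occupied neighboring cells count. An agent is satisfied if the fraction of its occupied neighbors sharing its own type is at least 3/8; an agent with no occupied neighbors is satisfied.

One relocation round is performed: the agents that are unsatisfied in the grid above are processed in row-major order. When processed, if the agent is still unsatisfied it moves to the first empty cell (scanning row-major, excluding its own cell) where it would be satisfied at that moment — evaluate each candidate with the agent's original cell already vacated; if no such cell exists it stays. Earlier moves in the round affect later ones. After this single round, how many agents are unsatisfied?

Initially unsatisfied (in order): (0,1), (0,2), (1,2), (2,2).
  (0,1) → (0,3).
  (0,2) → (0,1).
  (1,2) → (0,2).
  (2,2): now satisfied by earlier moves; stays.
Resulting grid:
2 2 1 1
2 2 . 1
. 2 2 1
2 2 . .
All satisfied now.

0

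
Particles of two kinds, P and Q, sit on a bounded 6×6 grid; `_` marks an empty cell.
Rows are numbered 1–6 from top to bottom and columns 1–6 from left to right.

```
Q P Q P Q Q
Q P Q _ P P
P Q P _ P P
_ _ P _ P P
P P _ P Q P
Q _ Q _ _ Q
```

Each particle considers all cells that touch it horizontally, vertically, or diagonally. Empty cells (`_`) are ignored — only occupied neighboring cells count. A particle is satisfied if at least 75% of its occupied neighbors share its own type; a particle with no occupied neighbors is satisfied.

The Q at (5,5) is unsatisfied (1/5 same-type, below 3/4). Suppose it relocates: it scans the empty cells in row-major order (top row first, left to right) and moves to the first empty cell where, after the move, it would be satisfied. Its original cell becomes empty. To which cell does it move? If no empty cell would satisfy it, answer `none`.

none

Vacating (5,5). Empty cells in order:
  (2,4): 3/7 same-type → still unsatisfied.
  (3,4): 1/6 same-type → still unsatisfied.
  (4,1): 1/4 same-type → still unsatisfied.
  (4,2): 1/6 same-type → still unsatisfied.
  (4,4): 0/5 same-type → still unsatisfied.
  (5,3): 1/4 same-type → still unsatisfied.
  (6,2): 2/4 same-type → still unsatisfied.
  (6,4): 1/2 same-type → still unsatisfied.
  (6,5): 1/3 same-type → still unsatisfied.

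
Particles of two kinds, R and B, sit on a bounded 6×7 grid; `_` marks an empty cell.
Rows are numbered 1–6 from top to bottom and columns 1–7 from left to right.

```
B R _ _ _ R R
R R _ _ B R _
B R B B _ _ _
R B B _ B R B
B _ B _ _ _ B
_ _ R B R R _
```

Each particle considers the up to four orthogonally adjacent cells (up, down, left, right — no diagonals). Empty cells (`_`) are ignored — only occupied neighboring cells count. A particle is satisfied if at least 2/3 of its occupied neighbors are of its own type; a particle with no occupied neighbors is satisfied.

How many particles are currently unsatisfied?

17

Row 1: (1,1)B 0/2 not · (1,2)R 1/2 not · (1,6)R 2/2 satisfied · (1,7)R 1/1 satisfied
Row 2: (2,1)R 1/3 not · (2,2)R 3/3 satisfied · (2,5)B 0/1 not · (2,6)R 1/2 not
Row 3: (3,1)B 0/3 not · (3,2)R 1/4 not · (3,3)B 2/3 satisfied · (3,4)B 1/1 satisfied
Row 4: (4,1)R 0/3 not · (4,2)B 1/3 not · (4,3)B 3/3 satisfied · (4,5)B 0/1 not · (4,6)R 0/2 not · (4,7)B 1/2 not
Row 5: (5,1)B 0/1 not · (5,3)B 1/2 not · (5,7)B 1/1 satisfied
Row 6: (6,3)R 0/2 not · (6,4)B 0/2 not · (6,5)R 1/2 not · (6,6)R 1/1 satisfied
Unsatisfied: (1,1), (1,2), (2,1), (2,5), (2,6), (3,1), (3,2), (4,1), (4,2), (4,5), (4,6), (4,7), (5,1), (5,3), (6,3), (6,4), (6,5) — 17 in total.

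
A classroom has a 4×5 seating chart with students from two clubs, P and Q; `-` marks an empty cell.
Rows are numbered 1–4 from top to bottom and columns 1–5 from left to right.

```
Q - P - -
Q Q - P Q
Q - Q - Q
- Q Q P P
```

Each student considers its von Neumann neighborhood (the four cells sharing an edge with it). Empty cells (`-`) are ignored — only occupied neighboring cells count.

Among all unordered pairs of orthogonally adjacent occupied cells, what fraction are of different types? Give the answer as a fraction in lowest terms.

3/10

Scan each occupied cell's neighbors to the right and below so each pair is counted once.
Row 1: Q(1,1)–Q(2,1)=  → 0/1 unlike.
Row 2: Q(2,1)–Q(2,2)= Q(2,1)–Q(3,1)= P(2,4)–Q(2,5)≠ Q(2,5)–Q(3,5)=  → 1/4 unlike.
Row 3: Q(3,3)–Q(4,3)= Q(3,5)–P(4,5)≠  → 1/2 unlike.
Row 4: Q(4,2)–Q(4,3)= Q(4,3)–P(4,4)≠ P(4,4)–P(4,5)=  → 1/3 unlike.
Total adjacent occupied pairs: 10; unlike-type pairs: 3.
3/10 is already in lowest terms.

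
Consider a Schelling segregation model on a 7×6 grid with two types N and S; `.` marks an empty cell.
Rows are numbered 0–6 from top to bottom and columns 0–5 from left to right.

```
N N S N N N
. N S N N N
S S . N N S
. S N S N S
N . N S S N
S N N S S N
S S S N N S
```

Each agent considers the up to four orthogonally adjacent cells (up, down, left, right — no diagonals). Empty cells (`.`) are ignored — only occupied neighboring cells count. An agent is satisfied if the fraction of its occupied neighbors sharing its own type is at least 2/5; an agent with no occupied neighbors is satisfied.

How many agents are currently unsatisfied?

Row 0: (0,0)N 1/1 ok · (0,1)N 2/3 ok · (0,2)S 1/3 unhappy · (0,3)N 2/3 ok · (0,4)N 3/3 ok · (0,5)N 2/2 ok
Row 1: (1,1)N 1/3 unhappy · (1,2)S 1/3 unhappy · (1,3)N 3/4 ok · (1,4)N 4/4 ok · (1,5)N 2/3 ok
Row 2: (2,0)S 1/1 ok · (2,1)S 2/3 ok · (2,3)N 2/3 ok · (2,4)N 3/4 ok · (2,5)S 1/3 unhappy
Row 3: (3,1)S 1/2 ok · (3,2)N 1/3 unhappy · (3,3)S 1/4 unhappy · (3,4)N 1/4 unhappy · (3,5)S 1/3 unhappy
Row 4: (4,0)N 0/1 unhappy · (4,2)N 2/3 ok · (4,3)S 3/4 ok · (4,4)S 2/4 ok · (4,5)N 1/3 unhappy
Row 5: (5,0)S 1/3 unhappy · (5,1)N 1/3 unhappy · (5,2)N 2/4 ok · (5,3)S 2/4 ok · (5,4)S 2/4 ok · (5,5)N 1/3 unhappy
Row 6: (6,0)S 2/2 ok · (6,1)S 2/3 ok · (6,2)S 1/3 unhappy · (6,3)N 1/3 unhappy · (6,4)N 1/3 unhappy · (6,5)S 0/2 unhappy
Unsatisfied: (0,2), (1,1), (1,2), (2,5), (3,2), (3,3), (3,4), (3,5), (4,0), (4,5), (5,0), (5,1), (5,5), (6,2), (6,3), (6,4), (6,5) — 17 in total.

17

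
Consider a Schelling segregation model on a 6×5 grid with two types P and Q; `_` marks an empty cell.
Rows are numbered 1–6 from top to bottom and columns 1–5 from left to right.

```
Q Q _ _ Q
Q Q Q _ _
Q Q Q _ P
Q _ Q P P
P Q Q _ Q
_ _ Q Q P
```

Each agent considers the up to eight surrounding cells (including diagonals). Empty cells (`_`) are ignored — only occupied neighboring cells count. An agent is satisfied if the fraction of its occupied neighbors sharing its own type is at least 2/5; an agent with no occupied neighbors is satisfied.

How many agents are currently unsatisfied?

4

(1,1)Q 3/3 satisfied
(1,2)Q 4/4 satisfied
(1,5)Q 0/0 satisfied
(2,1)Q 5/5 satisfied
(2,2)Q 7/7 satisfied
(2,3)Q 4/4 satisfied
(3,1)Q 4/4 satisfied
(3,2)Q 7/7 satisfied
(3,3)Q 4/5 satisfied
(3,5)P 2/2 satisfied
(4,1)Q 3/4 satisfied
(4,3)Q 4/5 satisfied
(4,4)P 2/6 not
(4,5)P 2/3 satisfied
(5,1)P 0/2 not
(5,2)Q 4/5 satisfied
(5,3)Q 4/5 satisfied
(5,5)Q 1/4 not
(6,3)Q 3/3 satisfied
(6,4)Q 3/4 satisfied
(6,5)P 0/2 not
Unsatisfied: (4,4), (5,1), (5,5), (6,5) — 4 in total.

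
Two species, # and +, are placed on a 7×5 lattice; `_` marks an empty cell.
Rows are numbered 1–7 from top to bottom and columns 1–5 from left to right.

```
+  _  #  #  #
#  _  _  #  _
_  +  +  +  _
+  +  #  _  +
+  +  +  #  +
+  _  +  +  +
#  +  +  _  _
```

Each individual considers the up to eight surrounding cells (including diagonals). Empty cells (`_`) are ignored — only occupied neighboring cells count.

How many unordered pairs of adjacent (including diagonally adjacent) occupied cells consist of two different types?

Scan each occupied cell's neighbors to the right and below (and the two forward diagonals) so each pair is counted once.
Row 1: +(1,1)–#(2,1)≠ #(1,3)–#(1,4)= #(1,3)–#(2,4)= #(1,4)–#(1,5)= #(1,4)–#(2,4)= #(1,5)–#(2,4)=  → 1/6 unlike.
Row 2: #(2,1)–+(3,2)≠ #(2,4)–+(3,4)≠ #(2,4)–+(3,3)≠  → 3/3 unlike.
Row 3: +(3,2)–+(3,3)= +(3,2)–+(4,2)= +(3,2)–#(4,3)≠ +(3,2)–+(4,1)= +(3,3)–+(3,4)= +(3,3)–#(4,3)≠ +(3,3)–+(4,2)= +(3,4)–+(4,5)= +(3,4)–#(4,3)≠  → 3/9 unlike.
Row 4: +(4,1)–+(4,2)= +(4,1)–+(5,1)= +(4,1)–+(5,2)= +(4,2)–#(4,3)≠ +(4,2)–+(5,2)= +(4,2)–+(5,3)= +(4,2)–+(5,1)= #(4,3)–+(5,3)≠ #(4,3)–#(5,4)= #(4,3)–+(5,2)≠ +(4,5)–+(5,5)= +(4,5)–#(5,4)≠  → 4/12 unlike.
Row 5: +(5,1)–+(5,2)= +(5,1)–+(6,1)= +(5,2)–+(5,3)= +(5,2)–+(6,3)= +(5,2)–+(6,1)= +(5,3)–#(5,4)≠ +(5,3)–+(6,3)= +(5,3)–+(6,4)= #(5,4)–+(5,5)≠ #(5,4)–+(6,4)≠ #(5,4)–+(6,5)≠ #(5,4)–+(6,3)≠ +(5,5)–+(6,5)= +(5,5)–+(6,4)=  → 5/14 unlike.
Row 6: +(6,1)–#(7,1)≠ +(6,1)–+(7,2)= +(6,3)–+(6,4)= +(6,3)–+(7,3)= +(6,3)–+(7,2)= +(6,4)–+(6,5)= +(6,4)–+(7,3)=  → 1/7 unlike.
Row 7: #(7,1)–+(7,2)≠ +(7,2)–+(7,3)=  → 1/2 unlike.
Total adjacent occupied pairs: 53; unlike-type pairs: 18.

18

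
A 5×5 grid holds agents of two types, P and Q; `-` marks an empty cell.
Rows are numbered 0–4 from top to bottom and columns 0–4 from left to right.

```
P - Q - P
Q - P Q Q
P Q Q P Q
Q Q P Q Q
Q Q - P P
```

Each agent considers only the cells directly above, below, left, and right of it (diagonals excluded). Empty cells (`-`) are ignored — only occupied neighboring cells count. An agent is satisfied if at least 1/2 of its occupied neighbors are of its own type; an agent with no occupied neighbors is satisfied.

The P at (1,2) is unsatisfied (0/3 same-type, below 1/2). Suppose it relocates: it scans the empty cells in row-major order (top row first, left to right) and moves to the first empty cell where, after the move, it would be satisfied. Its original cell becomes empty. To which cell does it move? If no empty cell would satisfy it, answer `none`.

(0,1)

Vacating (1,2). Empty cells in order:
  (0,1): 1/2 same-type → satisfied — stop here.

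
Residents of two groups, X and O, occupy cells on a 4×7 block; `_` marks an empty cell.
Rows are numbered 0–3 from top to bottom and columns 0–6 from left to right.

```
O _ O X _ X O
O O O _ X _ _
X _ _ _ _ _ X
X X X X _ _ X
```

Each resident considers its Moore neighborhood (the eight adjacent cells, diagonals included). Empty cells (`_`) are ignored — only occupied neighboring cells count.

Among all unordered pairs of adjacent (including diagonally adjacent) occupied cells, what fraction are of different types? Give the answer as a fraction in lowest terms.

5/19

Scan each occupied cell's neighbors to the right and below (and the two forward diagonals) so each pair is counted once.
From row 0: 3 unlike of 9 pairs (running 3/9).
From row 1: 2 unlike of 4 pairs (running 5/13).
From row 2: 0 unlike of 3 pairs (running 5/16).
From row 3: 0 unlike of 3 pairs (running 5/19).
Total adjacent occupied pairs: 19; unlike-type pairs: 5.
5/19 is already in lowest terms.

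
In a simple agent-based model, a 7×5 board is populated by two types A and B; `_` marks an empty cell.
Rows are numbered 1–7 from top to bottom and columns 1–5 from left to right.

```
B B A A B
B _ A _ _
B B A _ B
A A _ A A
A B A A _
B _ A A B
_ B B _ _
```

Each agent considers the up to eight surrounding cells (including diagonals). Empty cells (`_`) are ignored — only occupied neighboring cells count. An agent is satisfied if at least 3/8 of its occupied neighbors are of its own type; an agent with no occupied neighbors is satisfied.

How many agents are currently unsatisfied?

6

Row 1: (1,1)B 2/2 ✓ · (1,2)B 2/4 ✓ · (1,3)A 2/3 ✓ · (1,4)A 2/3 ✓ · (1,5)B 0/1 ✗
Row 2: (2,1)B 4/4 ✓ · (2,3)A 3/5 ✓
Row 3: (3,1)B 2/4 ✓ · (3,2)B 2/6 ✗ · (3,3)A 3/4 ✓ · (3,5)B 0/2 ✗
Row 4: (4,1)A 2/5 ✓ · (4,2)A 4/7 ✓ · (4,4)A 4/5 ✓ · (4,5)A 2/3 ✓
Row 5: (5,1)A 2/4 ✓ · (5,2)B 1/6 ✗ · (5,3)A 5/6 ✓ · (5,4)A 5/6 ✓
Row 6: (6,1)B 2/3 ✓ · (6,3)A 3/6 ✓ · (6,4)A 3/5 ✓ · (6,5)B 0/2 ✗
Row 7: (7,2)B 2/3 ✓ · (7,3)B 1/3 ✗
Unsatisfied: (1,5), (3,2), (3,5), (5,2), (6,5), (7,3) — 6 in total.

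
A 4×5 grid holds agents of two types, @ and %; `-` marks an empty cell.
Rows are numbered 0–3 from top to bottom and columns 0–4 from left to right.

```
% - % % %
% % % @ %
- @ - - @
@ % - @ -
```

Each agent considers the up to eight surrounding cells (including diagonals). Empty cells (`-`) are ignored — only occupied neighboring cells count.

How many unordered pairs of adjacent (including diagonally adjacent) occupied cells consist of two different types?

11

Scan each occupied cell's neighbors to the right and below (and the two forward diagonals) so each pair is counted once.
From row 0: 3 unlike of 12 pairs (running 3/12).
From row 1: 6 unlike of 9 pairs (running 9/21).
From row 2: 1 unlike of 3 pairs (running 10/24).
From row 3: 1 unlike of 1 pairs (running 11/25).
Total adjacent occupied pairs: 25; unlike-type pairs: 11.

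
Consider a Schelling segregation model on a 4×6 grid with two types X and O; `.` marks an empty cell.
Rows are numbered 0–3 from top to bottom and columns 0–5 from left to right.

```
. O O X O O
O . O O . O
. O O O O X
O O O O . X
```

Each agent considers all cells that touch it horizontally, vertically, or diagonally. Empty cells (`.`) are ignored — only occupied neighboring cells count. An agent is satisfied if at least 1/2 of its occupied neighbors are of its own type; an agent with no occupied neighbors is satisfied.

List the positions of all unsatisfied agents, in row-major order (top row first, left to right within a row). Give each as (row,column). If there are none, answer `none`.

(0,1)O 3/3 ✓
(0,2)O 3/4 ✓
(0,3)X 0/4 ✗
(0,4)O 3/4 ✓
(0,5)O 2/2 ✓
(1,0)O 2/2 ✓
(1,2)O 6/7 ✓
(1,3)O 6/7 ✓
(1,5)O 3/4 ✓
(2,1)O 6/6 ✓
(2,2)O 7/7 ✓
(2,3)O 6/6 ✓
(2,4)O 4/6 ✓
(2,5)X 1/3 ✗
(3,0)O 2/2 ✓
(3,1)O 4/4 ✓
(3,2)O 5/5 ✓
(3,3)O 4/4 ✓
(3,5)X 1/2 ✓

(0,3), (2,5)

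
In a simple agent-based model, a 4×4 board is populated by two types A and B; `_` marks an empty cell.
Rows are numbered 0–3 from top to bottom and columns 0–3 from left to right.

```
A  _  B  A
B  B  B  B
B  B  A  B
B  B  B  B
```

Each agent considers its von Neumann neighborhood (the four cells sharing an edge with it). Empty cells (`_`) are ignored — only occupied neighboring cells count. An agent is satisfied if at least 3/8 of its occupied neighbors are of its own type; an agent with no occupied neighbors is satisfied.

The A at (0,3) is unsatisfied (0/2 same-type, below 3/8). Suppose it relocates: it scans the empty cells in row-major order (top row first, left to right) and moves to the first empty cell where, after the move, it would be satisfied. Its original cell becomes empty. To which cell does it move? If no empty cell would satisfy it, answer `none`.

Vacating (0,3). Empty cells in order:
  (0,1): 1/3 same-type → still unsatisfied.

none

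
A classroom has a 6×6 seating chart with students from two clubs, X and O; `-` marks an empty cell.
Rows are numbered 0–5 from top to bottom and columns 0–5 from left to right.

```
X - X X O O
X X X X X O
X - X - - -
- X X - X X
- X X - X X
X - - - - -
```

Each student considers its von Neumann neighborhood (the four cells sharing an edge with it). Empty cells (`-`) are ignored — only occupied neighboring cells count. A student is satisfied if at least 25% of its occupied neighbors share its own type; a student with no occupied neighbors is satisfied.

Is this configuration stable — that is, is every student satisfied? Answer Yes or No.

Row 0: (0,0)X 1/1 ok · (0,2)X 2/2 ok · (0,3)X 2/3 ok · (0,4)O 1/3 ok · (0,5)O 2/2 ok
Row 1: (1,0)X 3/3 ok · (1,1)X 2/2 ok · (1,2)X 4/4 ok · (1,3)X 3/3 ok · (1,4)X 1/3 ok · (1,5)O 1/2 ok
Row 2: (2,0)X 1/1 ok · (2,2)X 2/2 ok
Row 3: (3,1)X 2/2 ok · (3,2)X 3/3 ok · (3,4)X 2/2 ok · (3,5)X 2/2 ok
Row 4: (4,1)X 2/2 ok · (4,2)X 2/2 ok · (4,4)X 2/2 ok · (4,5)X 2/2 ok
Row 5: (5,0)X 0/0 ok
All meet the threshold, so the configuration is stable.

Yes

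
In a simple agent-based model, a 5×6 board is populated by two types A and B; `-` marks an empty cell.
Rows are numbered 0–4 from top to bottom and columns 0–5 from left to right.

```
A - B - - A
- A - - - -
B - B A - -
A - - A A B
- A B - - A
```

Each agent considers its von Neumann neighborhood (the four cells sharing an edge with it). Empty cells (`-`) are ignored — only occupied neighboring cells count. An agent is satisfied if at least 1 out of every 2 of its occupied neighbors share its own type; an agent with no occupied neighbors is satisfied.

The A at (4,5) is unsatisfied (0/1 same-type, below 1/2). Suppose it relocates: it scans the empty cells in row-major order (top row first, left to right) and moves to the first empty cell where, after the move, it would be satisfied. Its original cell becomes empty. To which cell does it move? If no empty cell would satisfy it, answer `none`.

Vacating (4,5). Empty cells in order:
  (0,1): 2/3 same-type → satisfied — stop here.

(0,1)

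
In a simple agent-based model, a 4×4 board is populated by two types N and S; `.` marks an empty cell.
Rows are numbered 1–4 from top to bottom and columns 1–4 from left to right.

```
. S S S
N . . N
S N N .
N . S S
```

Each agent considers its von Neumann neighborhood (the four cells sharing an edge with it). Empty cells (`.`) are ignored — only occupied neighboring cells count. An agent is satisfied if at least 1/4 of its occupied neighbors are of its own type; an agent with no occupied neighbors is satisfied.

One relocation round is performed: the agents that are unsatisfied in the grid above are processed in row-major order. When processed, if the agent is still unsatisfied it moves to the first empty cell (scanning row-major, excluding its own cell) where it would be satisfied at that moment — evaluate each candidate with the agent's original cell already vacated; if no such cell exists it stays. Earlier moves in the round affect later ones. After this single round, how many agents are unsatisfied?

0

Initially unsatisfied (in order): (2,1), (2,4), (3,1), (4,1).
  (2,1) → (2,2).
  (2,4) → (2,1).
  (3,1) → (1,1).
  (4,1): now satisfied by earlier moves; stays.
Resulting grid:
S S S S
N N . .
. N N .
N . S S
All satisfied now.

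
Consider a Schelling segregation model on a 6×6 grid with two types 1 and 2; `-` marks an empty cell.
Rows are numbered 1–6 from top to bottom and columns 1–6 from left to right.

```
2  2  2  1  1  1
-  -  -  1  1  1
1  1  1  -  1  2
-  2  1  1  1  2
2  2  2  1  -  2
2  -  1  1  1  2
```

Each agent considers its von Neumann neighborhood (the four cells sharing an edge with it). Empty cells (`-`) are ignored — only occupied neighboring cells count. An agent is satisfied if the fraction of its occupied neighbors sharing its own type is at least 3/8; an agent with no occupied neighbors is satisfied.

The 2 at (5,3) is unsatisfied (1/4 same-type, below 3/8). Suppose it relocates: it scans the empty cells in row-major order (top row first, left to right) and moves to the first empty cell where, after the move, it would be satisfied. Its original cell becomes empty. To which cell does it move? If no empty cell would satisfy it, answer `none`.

Vacating (5,3). Empty cells in order:
  (2,1): 1/2 same-type → satisfied — stop here.

(2,1)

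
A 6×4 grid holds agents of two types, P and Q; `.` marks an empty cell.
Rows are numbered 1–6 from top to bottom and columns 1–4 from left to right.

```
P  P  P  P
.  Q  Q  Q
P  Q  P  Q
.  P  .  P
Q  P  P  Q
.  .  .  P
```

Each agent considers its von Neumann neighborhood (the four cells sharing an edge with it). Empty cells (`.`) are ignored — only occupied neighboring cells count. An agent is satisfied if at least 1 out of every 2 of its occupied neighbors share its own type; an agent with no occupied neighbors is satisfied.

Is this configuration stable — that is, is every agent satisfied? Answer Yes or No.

No

(1,1)P 1/1 satisfied
(1,2)P 2/3 satisfied
(1,3)P 2/3 satisfied
(1,4)P 1/2 satisfied
(2,2)Q 2/3 satisfied
(2,3)Q 2/4 satisfied
(2,4)Q 2/3 satisfied
(3,1)P 0/1 not
(3,2)Q 1/4 not
(3,3)P 0/3 not
(3,4)Q 1/3 not
(4,2)P 1/2 satisfied
(4,4)P 0/2 not
(5,1)Q 0/1 not
(5,2)P 2/3 satisfied
(5,3)P 1/2 satisfied
(5,4)Q 0/3 not
(6,4)P 0/1 not
For instance (3,1) has only 0/1 same-type neighbors, below 1/2.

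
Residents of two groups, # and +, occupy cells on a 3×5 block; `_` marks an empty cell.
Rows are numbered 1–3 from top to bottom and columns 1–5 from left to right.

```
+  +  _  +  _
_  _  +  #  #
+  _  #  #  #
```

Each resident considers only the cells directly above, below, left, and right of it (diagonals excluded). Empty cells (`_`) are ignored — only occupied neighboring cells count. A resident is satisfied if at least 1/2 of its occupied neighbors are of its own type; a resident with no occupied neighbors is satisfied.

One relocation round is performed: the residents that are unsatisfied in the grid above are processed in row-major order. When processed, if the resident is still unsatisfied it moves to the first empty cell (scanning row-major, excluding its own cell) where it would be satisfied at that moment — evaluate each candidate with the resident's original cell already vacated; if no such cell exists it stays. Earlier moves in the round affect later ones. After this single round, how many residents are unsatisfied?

0

Initially unsatisfied (in order): (1,4), (2,3).
  (1,4) → (1,3).
  (2,3) → (1,4).
Resulting grid:
+ + + + _
_ _ _ # #
+ _ # # #
All satisfied now.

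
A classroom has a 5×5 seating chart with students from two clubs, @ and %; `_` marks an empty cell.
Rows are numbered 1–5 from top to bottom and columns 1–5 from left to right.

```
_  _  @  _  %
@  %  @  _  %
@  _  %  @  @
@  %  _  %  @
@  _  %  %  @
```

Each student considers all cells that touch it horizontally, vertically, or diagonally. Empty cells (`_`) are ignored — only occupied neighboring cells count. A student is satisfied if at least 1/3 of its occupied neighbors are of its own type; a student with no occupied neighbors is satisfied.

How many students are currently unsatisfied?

1

Row 1: (1,3)@ 1/2 ✓ · (1,5)% 1/1 ✓
Row 2: (2,1)@ 1/2 ✓ · (2,2)% 1/5 ✗ · (2,3)@ 2/4 ✓ · (2,5)% 1/3 ✓
Row 3: (3,1)@ 2/4 ✓ · (3,3)% 3/5 ✓ · (3,4)@ 3/6 ✓ · (3,5)@ 2/4 ✓
Row 4: (4,1)@ 2/3 ✓ · (4,2)% 2/5 ✓ · (4,4)% 3/7 ✓ · (4,5)@ 3/5 ✓
Row 5: (5,1)@ 1/2 ✓ · (5,3)% 3/3 ✓ · (5,4)% 2/4 ✓ · (5,5)@ 1/3 ✓
Unsatisfied: (2,2) — 1 in total.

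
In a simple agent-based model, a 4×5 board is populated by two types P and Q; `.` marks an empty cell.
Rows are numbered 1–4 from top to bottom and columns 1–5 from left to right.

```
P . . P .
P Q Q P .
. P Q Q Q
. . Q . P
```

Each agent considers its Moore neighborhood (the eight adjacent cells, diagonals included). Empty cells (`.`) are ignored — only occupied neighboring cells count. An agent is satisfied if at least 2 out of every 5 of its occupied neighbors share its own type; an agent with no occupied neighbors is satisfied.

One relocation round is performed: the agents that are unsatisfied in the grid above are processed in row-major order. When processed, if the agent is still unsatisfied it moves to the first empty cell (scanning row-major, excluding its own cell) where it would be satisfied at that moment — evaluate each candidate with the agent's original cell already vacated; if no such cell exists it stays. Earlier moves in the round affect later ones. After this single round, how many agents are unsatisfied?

Initially unsatisfied (in order): (2,4), (3,2), (3,5), (4,5).
  (2,4) → (1,2).
  (3,2) → (1,3).
  (3,5): now satisfied by earlier moves; stays.
  (4,5) → (1,5).
Resulting grid:
P P P P P
P Q Q . .
. . Q Q Q
. . Q . .
Unsatisfied now: (2,2).

1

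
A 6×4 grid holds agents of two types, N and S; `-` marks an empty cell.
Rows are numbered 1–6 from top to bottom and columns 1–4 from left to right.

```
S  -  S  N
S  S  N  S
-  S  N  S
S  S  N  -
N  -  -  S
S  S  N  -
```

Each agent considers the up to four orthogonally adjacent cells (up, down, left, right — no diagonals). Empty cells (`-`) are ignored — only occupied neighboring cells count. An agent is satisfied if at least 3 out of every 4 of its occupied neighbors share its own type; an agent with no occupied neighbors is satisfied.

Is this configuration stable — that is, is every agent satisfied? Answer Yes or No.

(1,1)S 1/1 ✓
(1,3)S 0/2 ✗
(1,4)N 0/2 ✗
(2,1)S 2/2 ✓
(2,2)S 2/3 ✗
(2,3)N 1/4 ✗
(2,4)S 1/3 ✗
(3,2)S 2/3 ✗
(3,3)N 2/4 ✗
(3,4)S 1/2 ✗
(4,1)S 1/2 ✗
(4,2)S 2/3 ✗
(4,3)N 1/2 ✗
(5,1)N 0/2 ✗
(5,4)S 0/0 ✓
(6,1)S 1/2 ✗
(6,2)S 1/2 ✗
(6,3)N 0/1 ✗
For instance (1,3) has only 0/2 same-type neighbors, below 3/4.

No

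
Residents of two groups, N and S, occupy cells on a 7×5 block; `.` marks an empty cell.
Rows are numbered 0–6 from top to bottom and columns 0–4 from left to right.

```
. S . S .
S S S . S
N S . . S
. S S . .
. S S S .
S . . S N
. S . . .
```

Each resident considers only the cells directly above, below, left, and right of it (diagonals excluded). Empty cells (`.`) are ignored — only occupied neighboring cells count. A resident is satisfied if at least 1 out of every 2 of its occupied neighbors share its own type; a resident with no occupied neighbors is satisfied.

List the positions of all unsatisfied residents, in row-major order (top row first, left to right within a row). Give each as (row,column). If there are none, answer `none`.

(2,0), (5,4)

Row 0: (0,1)S 1/1 satisfied · (0,3)S 0/0 satisfied
Row 1: (1,0)S 1/2 satisfied · (1,1)S 4/4 satisfied · (1,2)S 1/1 satisfied · (1,4)S 1/1 satisfied
Row 2: (2,0)N 0/2 not · (2,1)S 2/3 satisfied · (2,4)S 1/1 satisfied
Row 3: (3,1)S 3/3 satisfied · (3,2)S 2/2 satisfied
Row 4: (4,1)S 2/2 satisfied · (4,2)S 3/3 satisfied · (4,3)S 2/2 satisfied
Row 5: (5,0)S 0/0 satisfied · (5,3)S 1/2 satisfied · (5,4)N 0/1 not
Row 6: (6,1)S 0/0 satisfied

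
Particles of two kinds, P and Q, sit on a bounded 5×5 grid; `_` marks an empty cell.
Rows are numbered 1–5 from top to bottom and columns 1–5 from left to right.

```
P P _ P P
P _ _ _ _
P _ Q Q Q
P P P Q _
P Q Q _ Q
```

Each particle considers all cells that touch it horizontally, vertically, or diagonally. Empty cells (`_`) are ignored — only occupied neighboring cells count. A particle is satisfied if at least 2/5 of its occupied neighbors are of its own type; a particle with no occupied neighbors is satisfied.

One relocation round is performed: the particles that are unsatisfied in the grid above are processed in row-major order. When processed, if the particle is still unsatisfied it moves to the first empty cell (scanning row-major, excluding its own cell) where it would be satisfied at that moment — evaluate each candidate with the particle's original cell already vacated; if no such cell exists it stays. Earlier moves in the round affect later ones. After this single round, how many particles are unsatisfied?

0

Initially unsatisfied (in order): (4,3), (5,2).
  (4,3) → (1,3).
  (5,2) → (2,3).
Resulting grid:
P P P P P
P _ Q _ _
P _ Q Q Q
P P _ Q _
P _ Q _ Q
All satisfied now.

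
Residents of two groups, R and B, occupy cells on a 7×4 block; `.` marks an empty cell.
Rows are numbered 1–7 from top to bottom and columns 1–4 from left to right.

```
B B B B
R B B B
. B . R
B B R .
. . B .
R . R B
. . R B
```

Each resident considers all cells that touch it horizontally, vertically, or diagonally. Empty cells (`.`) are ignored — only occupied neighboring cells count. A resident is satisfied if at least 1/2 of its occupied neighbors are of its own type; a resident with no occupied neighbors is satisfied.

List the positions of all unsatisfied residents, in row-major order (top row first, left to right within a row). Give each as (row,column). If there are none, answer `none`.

(2,1), (3,4), (4,3), (6,3), (7,3), (7,4)

Row 1: (1,1)B 2/3 satisfied · (1,2)B 4/5 satisfied · (1,3)B 5/5 satisfied · (1,4)B 3/3 satisfied
Row 2: (2,1)R 0/4 not · (2,2)B 5/6 satisfied · (2,3)B 6/7 satisfied · (2,4)B 3/4 satisfied
Row 3: (3,2)B 4/6 satisfied · (3,4)R 1/3 not
Row 4: (4,1)B 2/2 satisfied · (4,2)B 3/4 satisfied · (4,3)R 1/4 not
Row 5: (5,3)B 2/4 satisfied
Row 6: (6,1)R 0/0 satisfied · (6,3)R 1/4 not · (6,4)B 2/4 satisfied
Row 7: (7,3)R 1/3 not · (7,4)B 1/3 not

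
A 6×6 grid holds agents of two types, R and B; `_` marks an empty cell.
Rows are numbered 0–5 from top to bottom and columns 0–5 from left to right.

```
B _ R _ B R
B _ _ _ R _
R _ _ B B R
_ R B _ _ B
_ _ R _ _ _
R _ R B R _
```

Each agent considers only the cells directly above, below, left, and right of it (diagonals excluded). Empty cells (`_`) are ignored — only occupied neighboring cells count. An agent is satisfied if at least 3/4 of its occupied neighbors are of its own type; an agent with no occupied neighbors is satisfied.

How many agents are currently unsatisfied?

(0,0)B 1/1 satisfied
(0,2)R 0/0 satisfied
(0,4)B 0/2 not
(0,5)R 0/1 not
(1,0)B 1/2 not
(1,4)R 0/2 not
(2,0)R 0/1 not
(2,3)B 1/1 satisfied
(2,4)B 1/3 not
(2,5)R 0/2 not
(3,1)R 0/1 not
(3,2)B 0/2 not
(3,5)B 0/1 not
(4,2)R 1/2 not
(5,0)R 0/0 satisfied
(5,2)R 1/2 not
(5,3)B 0/2 not
(5,4)R 0/1 not
Unsatisfied: (0,4), (0,5), (1,0), (1,4), (2,0), (2,4), (2,5), (3,1), (3,2), (3,5), (4,2), (5,2), (5,3), (5,4) — 14 in total.

14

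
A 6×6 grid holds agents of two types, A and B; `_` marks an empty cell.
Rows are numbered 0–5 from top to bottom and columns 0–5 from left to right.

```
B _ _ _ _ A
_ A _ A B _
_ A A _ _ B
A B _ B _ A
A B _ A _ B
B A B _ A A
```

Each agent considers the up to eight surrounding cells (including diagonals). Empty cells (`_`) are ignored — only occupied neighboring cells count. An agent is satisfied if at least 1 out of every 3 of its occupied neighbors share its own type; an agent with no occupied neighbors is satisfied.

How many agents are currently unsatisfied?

(0,0)B 0/1 unhappy
(0,5)A 0/1 unhappy
(1,1)A 2/3 ok
(1,3)A 1/2 ok
(1,4)B 1/3 ok
(2,1)A 3/4 ok
(2,2)A 3/5 ok
(2,5)B 1/2 ok
(3,0)A 2/4 ok
(3,1)B 1/5 unhappy
(3,3)B 0/2 unhappy
(3,5)A 0/2 unhappy
(4,0)A 2/5 ok
(4,1)B 3/6 ok
(4,3)A 1/3 ok
(4,5)B 0/3 unhappy
(5,0)B 1/3 ok
(5,1)A 1/4 unhappy
(5,2)B 1/3 ok
(5,4)A 2/3 ok
(5,5)A 1/2 ok
Unsatisfied: (0,0), (0,5), (3,1), (3,3), (3,5), (4,5), (5,1) — 7 in total.

7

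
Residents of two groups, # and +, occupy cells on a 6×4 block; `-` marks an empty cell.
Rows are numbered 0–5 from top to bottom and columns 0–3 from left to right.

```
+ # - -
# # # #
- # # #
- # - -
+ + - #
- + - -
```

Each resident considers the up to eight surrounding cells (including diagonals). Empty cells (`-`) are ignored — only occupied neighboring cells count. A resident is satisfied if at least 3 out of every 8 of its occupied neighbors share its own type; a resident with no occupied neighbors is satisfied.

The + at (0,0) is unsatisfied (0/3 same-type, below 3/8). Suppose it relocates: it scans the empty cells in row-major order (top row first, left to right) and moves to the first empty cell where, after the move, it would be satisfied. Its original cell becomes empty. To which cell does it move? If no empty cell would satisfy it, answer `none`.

(3,0)

Vacating (0,0). Empty cells in order:
  (0,2): 0/4 same-type → still unsatisfied.
  (0,3): 0/2 same-type → still unsatisfied.
  (2,0): 0/4 same-type → still unsatisfied.
  (3,0): 2/4 same-type → satisfied — stop here.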